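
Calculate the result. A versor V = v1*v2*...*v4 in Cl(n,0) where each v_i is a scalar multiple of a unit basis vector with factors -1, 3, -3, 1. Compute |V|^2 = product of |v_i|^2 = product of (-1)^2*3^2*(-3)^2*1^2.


Each vector v_i has |v_i|^2 = s_i^2
Squared scales: (-1)^2 = 1, 3^2 = 9, (-3)^2 = 9, 1^2 = 1
|V|^2 = 1 * 9 * 9 * 1
= 81


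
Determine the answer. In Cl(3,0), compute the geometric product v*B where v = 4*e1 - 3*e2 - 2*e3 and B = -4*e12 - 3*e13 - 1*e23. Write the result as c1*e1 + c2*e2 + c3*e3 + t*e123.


vB has grade-1 (vector) and grade-3 (trivector) parts: vB = (v _| B) + (v ^ B).
Vector part <vB>_1:
  e1: -v2*b12 - v3*b13 = -(-3)*(-4) - (-2)*(-3) = -18
  e2: v1*b12 - v3*b23 = (4)*(-4) - (-2)*(-1) = -18
  e3: v1*b13 + v2*b23 = (4)*(-3) + (-3)*(-1) = -9
Trivector part <vB>_3:
  e123: v1*b23 - v2*b13 + v3*b12 = (4)*(-1) - (-3)*(-3) + (-2)*(-4) = -5
vB = -18*e1 - 18*e2 - 9*e3 - 5*e123


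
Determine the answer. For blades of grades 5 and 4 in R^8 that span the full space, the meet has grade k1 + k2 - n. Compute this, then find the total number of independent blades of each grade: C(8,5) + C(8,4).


Meet grade = grade(A) + grade(B) - n
= 5 + 4 - 8 = 1
C(8,5) = 56
C(8,4) = 70
dim_A + dim_B = 56 + 70 = 126


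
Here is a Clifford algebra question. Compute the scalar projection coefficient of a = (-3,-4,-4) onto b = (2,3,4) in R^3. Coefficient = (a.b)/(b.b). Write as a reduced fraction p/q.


Projection coefficient = (a . b) / (b . b)
a . b = (-3)*2 + (-4)*3 + (-4)*4
= -6 + (-12) + (-16) = -34
b . b = 2^2 + 3^2 + 4^2
= 4 + 9 + 16 = 29
Coefficient = -34/29
In lowest terms: -34/29


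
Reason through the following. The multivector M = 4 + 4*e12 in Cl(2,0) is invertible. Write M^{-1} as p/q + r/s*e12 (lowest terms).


M = 4 + 4*e12, where e12^2 = -1.
Since M commutes with its reverse ~M = a - b*e12, M * ~M = a^2 - b^2*e12^2 = a^2 + b^2.
So M^{-1} = ~M / (a^2 + b^2) = (a - b*e12)/(a^2 + b^2).
a^2 + b^2 = 16 + 16 = 32
Scalar part = 4/32 = 1/8
Bivector coeff = -4/32 = -1/8
M^{-1} = 1/8 - 1/8*e12


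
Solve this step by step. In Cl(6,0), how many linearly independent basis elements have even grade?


Even subalgebra dimension = 2^(n-1)
n = 6 + 0 = 6
2^(6 - 1) = 2^5 = 32
Verification: sum of C(6,k) for even k = 1 + 15 + 15 + 1 = 32
Result = 32


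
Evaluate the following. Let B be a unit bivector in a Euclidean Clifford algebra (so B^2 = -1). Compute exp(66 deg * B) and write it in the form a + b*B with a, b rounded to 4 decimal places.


For a unit bivector B with B^2 = -1, the exponential series gives
e^(theta*B) = cos(theta) + sin(theta)*B (the GA analogue of Euler's formula).
theta = 66 degrees = 1.151917 rad
cos(66 deg) = 0.4067
sin(66 deg) = 0.9135
exp(theta*B) = 0.4067 + 0.9135*B


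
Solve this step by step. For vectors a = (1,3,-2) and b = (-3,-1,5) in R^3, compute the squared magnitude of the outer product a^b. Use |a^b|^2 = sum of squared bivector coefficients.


a wedge b = (a1*b2 - a2*b1)*e12 + (a1*b3 - a3*b1)*e13 + (a2*b3 - a3*b2)*e23
e12 coeff: 1*(-1) - 3*(-3) = -1 - (-9) = 8
e13 coeff: 1*5 - (-2)*(-3) = 5 - 6 = -1
e23 coeff: 3*5 - (-2)*(-1) = 15 - 2 = 13
|a wedge b|^2 = 8^2 + (-1)^2 + 13^2
= 64 + 1 + 169
= 234


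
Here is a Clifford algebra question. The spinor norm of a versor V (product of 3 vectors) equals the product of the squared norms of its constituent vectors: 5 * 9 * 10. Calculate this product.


Spinor norm N(V) = |v1|^2 * |v2|^2 * ... * |v3|^2
= 5 * 9 * 10
Running product: 5, 45, 450
N(V) = 450


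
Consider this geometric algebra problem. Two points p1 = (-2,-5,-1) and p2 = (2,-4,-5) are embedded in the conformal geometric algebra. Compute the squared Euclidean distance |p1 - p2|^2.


p1 - p2 = (-4, -1, 4)
|p1 - p2|^2 = (-4)^2 + (-1)^2 + 4^2
= 16 + 1 + 16
= 33


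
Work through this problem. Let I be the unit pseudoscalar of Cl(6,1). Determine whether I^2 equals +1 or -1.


The pseudoscalar I = e1...e_n (product of all n generators) of Cl(p,q) satisfies I^2 = (-1)^(q + n(n-1)/2).
p = 6, q = 1, n = p + q = 7
n(n-1)/2 = 7 * 6 / 2 = 21
Exponent = q + n(n-1)/2 = 1 + 21 = 22
I^2 = (-1)^22 = +1


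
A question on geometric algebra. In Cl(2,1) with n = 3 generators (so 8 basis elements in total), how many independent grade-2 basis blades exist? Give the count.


Number of grade-k basis blades in Cl(p,q) with n = p + q is C(n, k).
n = 2 + 1 = 3
C(3, 2) = 3! / (2! * 1!)
= 6 / (2 * 1)
= 3


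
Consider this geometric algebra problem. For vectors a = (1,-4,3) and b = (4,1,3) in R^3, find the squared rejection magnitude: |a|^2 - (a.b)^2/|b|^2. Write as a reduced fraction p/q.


|a|^2 = 1^2 + (-4)^2 + 3^2 = 26
|b|^2 = 4^2 + 1^2 + 3^2 = 26
a . b = 1*4 + (-4)*1 + 3*3 = 9
(a.b)^2 = 9^2 = 81
|rej|^2 = 26 - 81/26
= (676 - 81)/26
= 595/26
In lowest terms: 595/26


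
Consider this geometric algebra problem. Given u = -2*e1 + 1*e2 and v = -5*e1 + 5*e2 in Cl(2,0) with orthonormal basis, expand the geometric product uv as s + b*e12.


Expand: (-2*e1 + 1*e2)(-5*e1 + 5*e2)
= (-2)*(-5)*e1e1 + (-2)*5*e1e2 + 1*(-5)*e2e1 + 1*5*e2e2
Using e1^2 = e2^2 = 1, e2e1 = -e1e2:
Scalar part s = (-2)*(-5) + 1*5 = 10 + 5 = 15
Bivector part b = (-2)*5 - 1*(-5) = -10 - (-5) = -5
uv = 15 - 5*e12


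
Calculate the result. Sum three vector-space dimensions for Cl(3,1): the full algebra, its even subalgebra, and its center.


n = 3 + 1 = 4
Total dim = 2^4 = 16
Even subalgebra dim = 2^3 = 8
n is even, so center dim = 1
Sum = 16 + 8 + 1 = 25


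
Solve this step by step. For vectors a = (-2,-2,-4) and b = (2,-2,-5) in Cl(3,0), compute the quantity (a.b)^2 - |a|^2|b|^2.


a . b = (-2)*2 + (-2)*(-2) + (-4)*(-5)
= -4 + 4 + 20 = 20
|a|^2 = (-2)^2 + (-2)^2 + (-4)^2 = 24
|b|^2 = 2^2 + (-2)^2 + (-5)^2 = 33
(a.b)^2 = 20^2 = 400
|a|^2 * |b|^2 = 24 * 33 = 792
Result = 400 - 792 = -392


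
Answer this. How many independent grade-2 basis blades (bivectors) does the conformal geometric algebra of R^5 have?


The conformal model of R^5 uses Cl(6,1) with m = 5 + 2 = 7 generators.
Number of grade-2 blades = C(m, 2) = C(7, 2)
= 7*6/2 = 21


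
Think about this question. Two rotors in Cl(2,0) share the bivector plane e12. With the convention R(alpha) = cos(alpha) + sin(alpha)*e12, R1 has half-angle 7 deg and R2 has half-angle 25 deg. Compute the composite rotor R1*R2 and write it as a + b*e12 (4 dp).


Same-plane rotors commute and their half-angles add:
R1*R2 = cos(a1 + a2) + sin(a1 + a2)*e12.
a1 + a2 = 7 + 25 = 32 deg
cos(32 deg) = 0.8480
sin(32 deg) = 0.5299
R1*R2 = 0.8480 + 0.5299*e12


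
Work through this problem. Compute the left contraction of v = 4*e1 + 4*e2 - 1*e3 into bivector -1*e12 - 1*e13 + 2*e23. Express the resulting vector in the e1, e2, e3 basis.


Left contraction v _| B = <vB>_1 (grade-1 part of the geometric product vB).
Using e1_|e12 = e2, e2_|e12 = -e1, e1_|e13 = e3, e3_|e13 = -e1, e2_|e23 = e3, e3_|e23 = -e2:
e1 coeff: -v2*b12 - v3*b13 = -(4)*(-1) - (-1)*(-1) = 3
e2 coeff: v1*b12 - v3*b23 = (4)*(-1) - (-1)*(2) = -2
e3 coeff: v1*b13 + v2*b23 = (4)*(-1) + (4)*(2) = 4
v _| B = 3*e1 - 2*e2 + 4*e3


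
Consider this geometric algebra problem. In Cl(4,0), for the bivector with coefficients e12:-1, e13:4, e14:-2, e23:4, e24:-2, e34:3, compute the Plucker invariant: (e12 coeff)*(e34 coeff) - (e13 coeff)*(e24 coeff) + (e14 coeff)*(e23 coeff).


Plucker relation: af - be + cd
a*f = (-1)*3 = -3
b*e = 4*(-2) = -8
c*d = (-2)*4 = -8
af - be + cd = -3 - (-8) + (-8)
= -3


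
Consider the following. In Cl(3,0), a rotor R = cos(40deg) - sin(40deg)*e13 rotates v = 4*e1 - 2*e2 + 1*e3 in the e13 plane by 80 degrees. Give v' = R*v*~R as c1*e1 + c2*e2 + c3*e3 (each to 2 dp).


Rotor R = cos(40deg) - sin(40deg)*e13
Rotation angle theta = 2 * 40 = 80 degrees in the e13 plane (e1 -> e3).
The component perpendicular to the plane (e2) is invariant: v'_2 = v2 = -2.00
cos(80deg) = 0.1736, sin(80deg) = 0.9848
v'_1 = v1*cos(theta) - v3*sin(theta) = 4*0.1736 - 1*0.9848 = -0.29
v'_3 = v1*sin(theta) + v3*cos(theta) = 4*0.9848 + 1*0.1736 = 4.11
v' = -0.29*e1 - 2.00*e2 + 4.11*e3


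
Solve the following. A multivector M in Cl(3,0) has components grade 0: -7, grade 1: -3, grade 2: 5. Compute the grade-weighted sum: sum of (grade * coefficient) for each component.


Grade-weighted sum = sum of grade_k * coefficient_k
0*(-7) = 0
1*(-3) = -3
2*5 = 10
Total = 0 + (-3) + 10 = 7


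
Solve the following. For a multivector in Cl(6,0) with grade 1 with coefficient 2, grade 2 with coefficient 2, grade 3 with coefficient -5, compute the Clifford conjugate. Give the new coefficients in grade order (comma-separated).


Clifford conjugate sign for grade k: (-1)^(k(k+1)/2)
Grade 1: (-1)^(1*2/2) = (-1)^1 = -1, coeff 2 -> -2
Grade 2: (-1)^(2*3/2) = (-1)^3 = -1, coeff 2 -> -2
Grade 3: (-1)^(3*4/2) = (-1)^6 = 1, coeff -5 -> -5
Conjugated coefficients: -2, -2, -5


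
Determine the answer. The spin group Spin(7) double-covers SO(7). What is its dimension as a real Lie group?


Spin(n) double-covers SO(n); both have Lie algebra so(n) of dimension n(n-1)/2.
n = 7
n(n-1) = 7 * 6 = 42
dim Spin(7) = 42/2 = 21


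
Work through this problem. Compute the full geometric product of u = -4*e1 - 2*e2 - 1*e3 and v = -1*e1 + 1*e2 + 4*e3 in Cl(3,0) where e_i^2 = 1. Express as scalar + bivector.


In Cl(3,0): e_i^2 = 1, e_ie_j = -e_je_i for i != j.
Scalar part = u . v = (-4)*(-1) + (-2)*1 + (-1)*4
= 4 + (-2) + (-4) = -2
e12 coeff = (-4)*1 - (-2)*(-1) = -4 - 2 = -6
e13 coeff = (-4)*4 - (-1)*(-1) = -16 - 1 = -17
e23 coeff = (-2)*4 - (-1)*1 = -8 - (-1) = -7
uv = -2 - 6*e12 - 17*e13 - 7*e23


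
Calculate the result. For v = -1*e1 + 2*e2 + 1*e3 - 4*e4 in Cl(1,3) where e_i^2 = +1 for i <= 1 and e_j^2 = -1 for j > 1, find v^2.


v^2 = sum of c_i^2 * e_i^2
Positive signature terms (e_i^2 = +1): (-1)^2 = 1
Negative signature terms (e_j^2 = -1): 2^2 + 1^2 + (-4)^2 = 21
v^2 = 1 - 21 = -20


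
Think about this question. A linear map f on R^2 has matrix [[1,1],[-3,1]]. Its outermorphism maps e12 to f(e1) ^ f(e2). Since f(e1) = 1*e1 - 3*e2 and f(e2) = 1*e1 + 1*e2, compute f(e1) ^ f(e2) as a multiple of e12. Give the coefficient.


The outermorphism of a linear map f sends e1^e2 to f(e1)^f(e2).
f(e1) = 1*e1 - 3*e2
f(e2) = 1*e1 + 1*e2
f(e1) ^ f(e2) = (1*e1 - 3*e2) ^ (1*e1 + 1*e2)
= 1*1*e12 + (-3)*1*e21
= (1 - (-3))*e12
= 4*e12
Coefficient = 4


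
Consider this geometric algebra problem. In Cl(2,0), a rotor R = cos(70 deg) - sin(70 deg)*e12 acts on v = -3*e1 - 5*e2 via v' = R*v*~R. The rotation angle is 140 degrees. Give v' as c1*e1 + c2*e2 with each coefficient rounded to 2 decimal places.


Rotor R = cos(70deg) - sin(70deg)*e12
Rotation angle theta = 2 * 70 = 140 degrees
v' = R*v*~R rotates v by theta.
cos(140deg) = -0.7660, sin(140deg) = 0.6428
v'_1 = -3*cos(140deg) - (-5)*sin(140deg)
= -3*(-0.7660) - (-5)*0.6428
= 5.51
v'_2 = -3*sin(140deg) + (-5)*cos(140deg)
= -3*0.6428 + (-5)*(-0.7660)
= 1.90
v' = 5.51*e1 + 1.90*e2


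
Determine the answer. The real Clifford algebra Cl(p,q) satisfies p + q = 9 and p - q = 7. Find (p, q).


We need p + q = 9 and p - q = 7.
Adding: 2p = 9 + 7 = 16, so p = 8.
Then q = 9 - 8 = 1.
(p, q) = (8, 1)


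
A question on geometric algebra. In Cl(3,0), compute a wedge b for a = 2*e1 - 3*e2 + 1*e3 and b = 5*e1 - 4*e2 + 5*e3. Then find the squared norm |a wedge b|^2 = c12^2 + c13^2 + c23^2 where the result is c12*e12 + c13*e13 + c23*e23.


a wedge b = (a1*b2 - a2*b1)*e12 + (a1*b3 - a3*b1)*e13 + (a2*b3 - a3*b2)*e23
e12 coeff: 2*(-4) - (-3)*5 = -8 - (-15) = 7
e13 coeff: 2*5 - 1*5 = 10 - 5 = 5
e23 coeff: (-3)*5 - 1*(-4) = -15 - (-4) = -11
|a wedge b|^2 = 7^2 + 5^2 + (-11)^2
= 49 + 25 + 121
= 195


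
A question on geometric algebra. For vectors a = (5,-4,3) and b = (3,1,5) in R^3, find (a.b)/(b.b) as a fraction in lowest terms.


Projection coefficient = (a . b) / (b . b)
a . b = 5*3 + (-4)*1 + 3*5
= 15 + (-4) + 15 = 26
b . b = 3^2 + 1^2 + 5^2
= 9 + 1 + 25 = 35
Coefficient = 26/35
In lowest terms: 26/35


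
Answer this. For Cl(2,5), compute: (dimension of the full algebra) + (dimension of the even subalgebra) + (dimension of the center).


n = 2 + 5 = 7
Total dim = 2^7 = 128
Even subalgebra dim = 2^6 = 64
n is odd, so center dim = 2
Sum = 128 + 64 + 2 = 194


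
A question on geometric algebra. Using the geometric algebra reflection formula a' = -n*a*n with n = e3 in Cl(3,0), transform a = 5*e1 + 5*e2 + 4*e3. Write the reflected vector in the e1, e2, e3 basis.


Reflection formula: a' = -n*a*n, with n = e3 (unit vector, n^2 = 1).
For reflection through hyperplane perp to e3:
The component along e3 flips sign, others stay.
a = (5, 5, 4)
a' = (5, 5, -4)
a' = 5*e1 + 5*e2 - 4*e3


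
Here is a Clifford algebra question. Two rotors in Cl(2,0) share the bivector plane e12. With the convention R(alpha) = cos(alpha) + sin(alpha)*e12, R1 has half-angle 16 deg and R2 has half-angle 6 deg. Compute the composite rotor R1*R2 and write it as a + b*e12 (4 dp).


Same-plane rotors commute and their half-angles add:
R1*R2 = cos(a1 + a2) + sin(a1 + a2)*e12.
a1 + a2 = 16 + 6 = 22 deg
cos(22 deg) = 0.9272
sin(22 deg) = 0.3746
R1*R2 = 0.9272 + 0.3746*e12


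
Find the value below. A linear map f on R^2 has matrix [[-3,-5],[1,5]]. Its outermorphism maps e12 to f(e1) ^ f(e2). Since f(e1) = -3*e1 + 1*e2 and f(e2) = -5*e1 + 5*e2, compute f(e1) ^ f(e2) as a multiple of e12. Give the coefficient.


The outermorphism of a linear map f sends e1^e2 to f(e1)^f(e2).
f(e1) = -3*e1 + 1*e2
f(e2) = -5*e1 + 5*e2
f(e1) ^ f(e2) = (-3*e1 + 1*e2) ^ (-5*e1 + 5*e2)
= (-3)*5*e12 + 1*(-5)*e21
= (-15 - (-5))*e12
= -10*e12
Coefficient = -10


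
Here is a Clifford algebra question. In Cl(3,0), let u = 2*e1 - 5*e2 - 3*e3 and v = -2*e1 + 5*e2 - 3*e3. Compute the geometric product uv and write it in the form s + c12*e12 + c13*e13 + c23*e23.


In Cl(3,0): e_i^2 = 1, e_ie_j = -e_je_i for i != j.
Scalar part = u . v = 2*(-2) + (-5)*5 + (-3)*(-3)
= -4 + (-25) + 9 = -20
e12 coeff = 2*5 - (-5)*(-2) = 10 - 10 = 0
e13 coeff = 2*(-3) - (-3)*(-2) = -6 - 6 = -12
e23 coeff = (-5)*(-3) - (-3)*5 = 15 - (-15) = 30
uv = -20 + 0*e12 - 12*e13 + 30*e23


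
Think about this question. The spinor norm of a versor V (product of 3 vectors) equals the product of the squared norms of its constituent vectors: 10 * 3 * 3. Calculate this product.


Spinor norm N(V) = |v1|^2 * |v2|^2 * ... * |v3|^2
= 10 * 3 * 3
Running product: 10, 30, 90
N(V) = 90


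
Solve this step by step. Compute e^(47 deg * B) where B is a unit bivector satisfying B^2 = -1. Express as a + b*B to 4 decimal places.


For a unit bivector B with B^2 = -1, the exponential series gives
e^(theta*B) = cos(theta) + sin(theta)*B (the GA analogue of Euler's formula).
theta = 47 degrees = 0.820305 rad
cos(47 deg) = 0.6820
sin(47 deg) = 0.7314
exp(theta*B) = 0.6820 + 0.7314*B


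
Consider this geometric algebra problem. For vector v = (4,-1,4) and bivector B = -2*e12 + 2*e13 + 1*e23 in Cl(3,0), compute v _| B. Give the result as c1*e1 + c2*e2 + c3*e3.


Left contraction v _| B = <vB>_1 (grade-1 part of the geometric product vB).
Using e1_|e12 = e2, e2_|e12 = -e1, e1_|e13 = e3, e3_|e13 = -e1, e2_|e23 = e3, e3_|e23 = -e2:
e1 coeff: -v2*b12 - v3*b13 = -(-1)*(-2) - (4)*(2) = -10
e2 coeff: v1*b12 - v3*b23 = (4)*(-2) - (4)*(1) = -12
e3 coeff: v1*b13 + v2*b23 = (4)*(2) + (-1)*(1) = 7
v _| B = -10*e1 - 12*e2 + 7*e3


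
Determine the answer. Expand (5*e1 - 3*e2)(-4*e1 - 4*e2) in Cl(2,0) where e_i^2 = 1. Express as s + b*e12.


Expand: (5*e1 - 3*e2)(-4*e1 - 4*e2)
= 5*(-4)*e1e1 + 5*(-4)*e1e2 + (-3)*(-4)*e2e1 + (-3)*(-4)*e2e2
Using e1^2 = e2^2 = 1, e2e1 = -e1e2:
Scalar part s = 5*(-4) + (-3)*(-4) = -20 + 12 = -8
Bivector part b = 5*(-4) - (-3)*(-4) = -20 - 12 = -32
uv = -8 - 32*e12


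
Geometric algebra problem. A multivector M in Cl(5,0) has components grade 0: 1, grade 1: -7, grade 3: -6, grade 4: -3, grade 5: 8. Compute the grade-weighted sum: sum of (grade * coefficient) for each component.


Grade-weighted sum = sum of grade_k * coefficient_k
0*1 = 0
1*(-7) = -7
3*(-6) = -18
4*(-3) = -12
5*8 = 40
Total = 0 + (-7) + (-18) + (-12) + 40 = 3


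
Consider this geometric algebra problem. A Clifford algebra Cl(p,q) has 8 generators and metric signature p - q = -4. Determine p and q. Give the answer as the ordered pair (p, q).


We need p + q = 8 and p - q = -4.
Adding: 2p = 8 + (-4) = 4, so p = 2.
Then q = 8 - 2 = 6.
(p, q) = (2, 6)


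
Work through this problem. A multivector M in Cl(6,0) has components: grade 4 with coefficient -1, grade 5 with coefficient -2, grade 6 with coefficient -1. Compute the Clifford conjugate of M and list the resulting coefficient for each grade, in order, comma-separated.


Clifford conjugate sign for grade k: (-1)^(k(k+1)/2)
Grade 4: (-1)^(4*5/2) = (-1)^10 = 1, coeff -1 -> -1
Grade 5: (-1)^(5*6/2) = (-1)^15 = -1, coeff -2 -> 2
Grade 6: (-1)^(6*7/2) = (-1)^21 = -1, coeff -1 -> 1
Conjugated coefficients: -1, 2, 1


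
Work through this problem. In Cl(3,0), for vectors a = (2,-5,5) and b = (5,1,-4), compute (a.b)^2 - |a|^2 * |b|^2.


a . b = 2*5 + (-5)*1 + 5*(-4)
= 10 + (-5) + (-20) = -15
|a|^2 = 2^2 + (-5)^2 + 5^2 = 54
|b|^2 = 5^2 + 1^2 + (-4)^2 = 42
(a.b)^2 = (-15)^2 = 225
|a|^2 * |b|^2 = 54 * 42 = 2268
Result = 225 - 2268 = -2043


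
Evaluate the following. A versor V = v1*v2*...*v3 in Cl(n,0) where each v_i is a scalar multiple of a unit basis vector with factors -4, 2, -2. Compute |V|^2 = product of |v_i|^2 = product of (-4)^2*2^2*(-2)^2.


Each vector v_i has |v_i|^2 = s_i^2
Squared scales: (-4)^2 = 16, 2^2 = 4, (-2)^2 = 4
|V|^2 = 16 * 4 * 4
= 256


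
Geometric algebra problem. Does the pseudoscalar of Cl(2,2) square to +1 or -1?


The pseudoscalar I = e1...e_n (product of all n generators) of Cl(p,q) satisfies I^2 = (-1)^(q + n(n-1)/2).
p = 2, q = 2, n = p + q = 4
n(n-1)/2 = 4 * 3 / 2 = 6
Exponent = q + n(n-1)/2 = 2 + 6 = 8
I^2 = (-1)^8 = +1


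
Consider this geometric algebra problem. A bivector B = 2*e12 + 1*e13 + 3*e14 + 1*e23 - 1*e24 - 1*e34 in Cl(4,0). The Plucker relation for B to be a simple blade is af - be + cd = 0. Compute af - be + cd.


Plucker relation: af - be + cd
a*f = 2*(-1) = -2
b*e = 1*(-1) = -1
c*d = 3*1 = 3
af - be + cd = -2 - (-1) + 3
= 2


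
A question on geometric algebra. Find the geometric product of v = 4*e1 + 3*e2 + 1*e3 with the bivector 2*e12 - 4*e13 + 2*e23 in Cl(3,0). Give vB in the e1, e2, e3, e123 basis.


vB has grade-1 (vector) and grade-3 (trivector) parts: vB = (v _| B) + (v ^ B).
Vector part <vB>_1:
  e1: -v2*b12 - v3*b13 = -(3)*(2) - (1)*(-4) = -2
  e2: v1*b12 - v3*b23 = (4)*(2) - (1)*(2) = 6
  e3: v1*b13 + v2*b23 = (4)*(-4) + (3)*(2) = -10
Trivector part <vB>_3:
  e123: v1*b23 - v2*b13 + v3*b12 = (4)*(2) - (3)*(-4) + (1)*(2) = 22
vB = -2*e1 + 6*e2 - 10*e3 + 22*e123


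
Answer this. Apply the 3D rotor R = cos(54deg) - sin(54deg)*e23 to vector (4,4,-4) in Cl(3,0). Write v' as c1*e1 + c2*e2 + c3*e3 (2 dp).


Rotor R = cos(54deg) - sin(54deg)*e23
Rotation angle theta = 2 * 54 = 108 degrees in the e23 plane (e2 -> e3).
The component perpendicular to the plane (e1) is invariant: v'_1 = v1 = 4.00
cos(108deg) = -0.3090, sin(108deg) = 0.9511
v'_2 = v2*cos(theta) - v3*sin(theta) = 4*(-0.3090) - (-4)*0.9511 = 2.57
v'_3 = v2*sin(theta) + v3*cos(theta) = 4*0.9511 + (-4)*(-0.3090) = 5.04
v' = 4.00*e1 + 2.57*e2 + 5.04*e3


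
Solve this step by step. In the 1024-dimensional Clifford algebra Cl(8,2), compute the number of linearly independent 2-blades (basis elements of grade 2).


Number of grade-k basis blades in Cl(p,q) with n = p + q is C(n, k).
n = 8 + 2 = 10
C(10, 2) = 10! / (2! * 8!)
= 3628800 / (2 * 40320)
= 45


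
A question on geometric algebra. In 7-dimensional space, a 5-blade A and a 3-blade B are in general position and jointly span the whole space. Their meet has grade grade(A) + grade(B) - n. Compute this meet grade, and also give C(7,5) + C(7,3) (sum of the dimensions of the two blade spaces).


Meet grade = grade(A) + grade(B) - n
= 5 + 3 - 7 = 1
C(7,5) = 21
C(7,3) = 35
dim_A + dim_B = 21 + 35 = 56


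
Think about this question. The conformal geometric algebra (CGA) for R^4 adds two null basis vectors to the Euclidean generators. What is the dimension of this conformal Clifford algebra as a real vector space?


The conformal model of R^4 uses Cl(5,1): the 4 Euclidean generators plus two extra orthogonal generators e+ (e+^2 = +1) and e- (e-^2 = -1), from which the null vectors e0, einf are built.
Number of generators m = 4 + 2 = 6.
dim Cl(p,q) = 2^m = 2^6 = 64


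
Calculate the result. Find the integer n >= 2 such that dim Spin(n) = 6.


dim Spin(n) = dim so(n) = n(n-1)/2.
Solve n(n-1)/2 = 6, i.e. n^2 - n - 12 = 0.
Discriminant = 1 + 8*6 = 49
n = (1 + sqrt(49))/2 = (1 + 7)/2 = 4


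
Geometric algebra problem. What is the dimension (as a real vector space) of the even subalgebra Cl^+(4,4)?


Even subalgebra dimension = 2^(n-1)
n = 4 + 4 = 8
2^(8 - 1) = 2^7 = 128
Verification: sum of C(8,k) for even k = 1 + 28 + 70 + 28 + 1 = 128
Result = 128


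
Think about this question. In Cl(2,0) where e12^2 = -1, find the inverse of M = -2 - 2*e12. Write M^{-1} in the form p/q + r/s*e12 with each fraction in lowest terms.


M = -2 - 2*e12, where e12^2 = -1.
Since M commutes with its reverse ~M = a - b*e12, M * ~M = a^2 - b^2*e12^2 = a^2 + b^2.
So M^{-1} = ~M / (a^2 + b^2) = (a - b*e12)/(a^2 + b^2).
a^2 + b^2 = 4 + 4 = 8
Scalar part = -2/8 = -1/4
Bivector coeff = 2/8 = 1/4
M^{-1} = -1/4 + 1/4*e12


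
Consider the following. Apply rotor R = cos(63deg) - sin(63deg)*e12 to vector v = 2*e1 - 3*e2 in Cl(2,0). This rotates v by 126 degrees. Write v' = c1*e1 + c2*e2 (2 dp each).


Rotor R = cos(63deg) - sin(63deg)*e12
Rotation angle theta = 2 * 63 = 126 degrees
v' = R*v*~R rotates v by theta.
cos(126deg) = -0.5878, sin(126deg) = 0.8090
v'_1 = 2*cos(126deg) - (-3)*sin(126deg)
= 2*(-0.5878) - (-3)*0.8090
= 1.25
v'_2 = 2*sin(126deg) + (-3)*cos(126deg)
= 2*0.8090 + (-3)*(-0.5878)
= 3.38
v' = 1.25*e1 + 3.38*e2


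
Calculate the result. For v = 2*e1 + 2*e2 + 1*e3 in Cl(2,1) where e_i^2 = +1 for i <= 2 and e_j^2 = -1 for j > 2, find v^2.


v^2 = sum of c_i^2 * e_i^2
Positive signature terms (e_i^2 = +1): 2^2 + 2^2 = 8
Negative signature terms (e_j^2 = -1): 1^2 = 1
v^2 = 8 - 1 = 7


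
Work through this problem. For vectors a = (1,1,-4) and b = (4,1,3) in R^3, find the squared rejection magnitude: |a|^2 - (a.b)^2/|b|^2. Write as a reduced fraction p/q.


|a|^2 = 1^2 + 1^2 + (-4)^2 = 18
|b|^2 = 4^2 + 1^2 + 3^2 = 26
a . b = 1*4 + 1*1 + (-4)*3 = -7
(a.b)^2 = (-7)^2 = 49
|rej|^2 = 18 - 49/26
= (468 - 49)/26
= 419/26
In lowest terms: 419/26


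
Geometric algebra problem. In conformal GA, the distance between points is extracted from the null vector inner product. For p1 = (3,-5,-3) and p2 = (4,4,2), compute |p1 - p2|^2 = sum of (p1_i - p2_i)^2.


p1 - p2 = (-1, -9, -5)
|p1 - p2|^2 = (-1)^2 + (-9)^2 + (-5)^2
= 1 + 81 + 25
= 107


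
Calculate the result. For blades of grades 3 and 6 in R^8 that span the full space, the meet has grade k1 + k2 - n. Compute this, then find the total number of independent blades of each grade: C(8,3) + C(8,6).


Meet grade = grade(A) + grade(B) - n
= 3 + 6 - 8 = 1
C(8,3) = 56
C(8,6) = 28
dim_A + dim_B = 56 + 28 = 84


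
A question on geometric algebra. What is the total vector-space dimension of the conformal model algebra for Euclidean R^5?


The conformal model of R^5 uses Cl(6,1): the 5 Euclidean generators plus two extra orthogonal generators e+ (e+^2 = +1) and e- (e-^2 = -1), from which the null vectors e0, einf are built.
Number of generators m = 5 + 2 = 7.
dim Cl(p,q) = 2^m = 2^7 = 128


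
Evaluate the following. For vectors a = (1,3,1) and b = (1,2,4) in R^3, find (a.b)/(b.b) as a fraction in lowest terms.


Projection coefficient = (a . b) / (b . b)
a . b = 1*1 + 3*2 + 1*4
= 1 + 6 + 4 = 11
b . b = 1^2 + 2^2 + 4^2
= 1 + 4 + 16 = 21
Coefficient = 11/21
In lowest terms: 11/21


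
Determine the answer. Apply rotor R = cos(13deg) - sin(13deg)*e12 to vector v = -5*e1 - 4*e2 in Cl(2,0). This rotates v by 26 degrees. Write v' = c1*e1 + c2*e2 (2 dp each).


Rotor R = cos(13deg) - sin(13deg)*e12
Rotation angle theta = 2 * 13 = 26 degrees
v' = R*v*~R rotates v by theta.
cos(26deg) = 0.8988, sin(26deg) = 0.4384
v'_1 = -5*cos(26deg) - (-4)*sin(26deg)
= -5*0.8988 - (-4)*0.4384
= -2.74
v'_2 = -5*sin(26deg) + (-4)*cos(26deg)
= -5*0.4384 + (-4)*0.8988
= -5.79
v' = -2.74*e1 - 5.79*e2


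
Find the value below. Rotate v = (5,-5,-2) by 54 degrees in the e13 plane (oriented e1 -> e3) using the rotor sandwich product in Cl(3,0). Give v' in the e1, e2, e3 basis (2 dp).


Rotor R = cos(27deg) - sin(27deg)*e13
Rotation angle theta = 2 * 27 = 54 degrees in the e13 plane (e1 -> e3).
The component perpendicular to the plane (e2) is invariant: v'_2 = v2 = -5.00
cos(54deg) = 0.5878, sin(54deg) = 0.8090
v'_1 = v1*cos(theta) - v3*sin(theta) = 5*0.5878 - (-2)*0.8090 = 4.56
v'_3 = v1*sin(theta) + v3*cos(theta) = 5*0.8090 + (-2)*0.5878 = 2.87
v' = 4.56*e1 - 5.00*e2 + 2.87*e3


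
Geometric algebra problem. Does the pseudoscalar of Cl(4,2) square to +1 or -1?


The pseudoscalar I = e1...e_n (product of all n generators) of Cl(p,q) satisfies I^2 = (-1)^(q + n(n-1)/2).
p = 4, q = 2, n = p + q = 6
n(n-1)/2 = 6 * 5 / 2 = 15
Exponent = q + n(n-1)/2 = 2 + 15 = 17
I^2 = (-1)^17 = -1


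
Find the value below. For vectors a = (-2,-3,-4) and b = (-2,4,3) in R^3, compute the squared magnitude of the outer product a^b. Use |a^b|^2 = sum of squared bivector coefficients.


a wedge b = (a1*b2 - a2*b1)*e12 + (a1*b3 - a3*b1)*e13 + (a2*b3 - a3*b2)*e23
e12 coeff: (-2)*4 - (-3)*(-2) = -8 - 6 = -14
e13 coeff: (-2)*3 - (-4)*(-2) = -6 - 8 = -14
e23 coeff: (-3)*3 - (-4)*4 = -9 - (-16) = 7
|a wedge b|^2 = (-14)^2 + (-14)^2 + 7^2
= 196 + 196 + 49
= 441


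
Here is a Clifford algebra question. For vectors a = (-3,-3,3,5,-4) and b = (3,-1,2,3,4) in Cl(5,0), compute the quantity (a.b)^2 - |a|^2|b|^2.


a . b = (-3)*3 + (-3)*(-1) + 3*2 + 5*3 + (-4)*4
= -9 + 3 + 6 + 15 + (-16) = -1
|a|^2 = (-3)^2 + (-3)^2 + 3^2 + 5^2 + (-4)^2 = 68
|b|^2 = 3^2 + (-1)^2 + 2^2 + 3^2 + 4^2 = 39
(a.b)^2 = (-1)^2 = 1
|a|^2 * |b|^2 = 68 * 39 = 2652
Result = 1 - 2652 = -2651


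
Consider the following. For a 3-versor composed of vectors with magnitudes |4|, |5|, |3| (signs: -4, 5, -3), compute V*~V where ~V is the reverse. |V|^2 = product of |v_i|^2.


Each vector v_i has |v_i|^2 = s_i^2
Squared scales: (-4)^2 = 16, 5^2 = 25, (-3)^2 = 9
|V|^2 = 16 * 25 * 9
= 3600


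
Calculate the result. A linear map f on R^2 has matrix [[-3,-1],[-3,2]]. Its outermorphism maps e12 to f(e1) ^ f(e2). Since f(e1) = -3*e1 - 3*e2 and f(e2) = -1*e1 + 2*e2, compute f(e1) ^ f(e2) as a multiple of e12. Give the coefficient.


The outermorphism of a linear map f sends e1^e2 to f(e1)^f(e2).
f(e1) = -3*e1 - 3*e2
f(e2) = -1*e1 + 2*e2
f(e1) ^ f(e2) = (-3*e1 - 3*e2) ^ (-1*e1 + 2*e2)
= (-3)*2*e12 + (-3)*(-1)*e21
= (-6 - 3)*e12
= -9*e12
Coefficient = -9


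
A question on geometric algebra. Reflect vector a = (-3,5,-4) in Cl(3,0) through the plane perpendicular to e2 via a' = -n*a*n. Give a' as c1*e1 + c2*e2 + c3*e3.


Reflection formula: a' = -n*a*n, with n = e2 (unit vector, n^2 = 1).
For reflection through hyperplane perp to e2:
The component along e2 flips sign, others stay.
a = (-3, 5, -4)
a' = (-3, -5, -4)
a' = -3*e1 - 5*e2 - 4*e3


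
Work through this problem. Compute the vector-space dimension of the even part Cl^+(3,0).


Even subalgebra dimension = 2^(n-1)
n = 3 + 0 = 3
2^(3 - 1) = 2^2 = 4
Verification: sum of C(3,k) for even k = 1 + 3 = 4
Result = 4


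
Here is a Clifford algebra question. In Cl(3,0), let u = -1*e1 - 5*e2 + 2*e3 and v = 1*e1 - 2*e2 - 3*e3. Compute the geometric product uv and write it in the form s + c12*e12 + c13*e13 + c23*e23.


In Cl(3,0): e_i^2 = 1, e_ie_j = -e_je_i for i != j.
Scalar part = u . v = (-1)*1 + (-5)*(-2) + 2*(-3)
= -1 + 10 + (-6) = 3
e12 coeff = (-1)*(-2) - (-5)*1 = 2 - (-5) = 7
e13 coeff = (-1)*(-3) - 2*1 = 3 - 2 = 1
e23 coeff = (-5)*(-3) - 2*(-2) = 15 - (-4) = 19
uv = 3 + 7*e12 + 1*e13 + 19*e23


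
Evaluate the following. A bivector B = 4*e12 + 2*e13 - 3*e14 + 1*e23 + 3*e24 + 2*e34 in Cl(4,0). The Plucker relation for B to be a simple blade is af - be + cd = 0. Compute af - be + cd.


Plucker relation: af - be + cd
a*f = 4*2 = 8
b*e = 2*3 = 6
c*d = (-3)*1 = -3
af - be + cd = 8 - 6 + (-3)
= -1


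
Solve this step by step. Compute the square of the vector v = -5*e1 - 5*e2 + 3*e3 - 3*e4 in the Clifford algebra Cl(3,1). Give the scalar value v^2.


v^2 = sum of c_i^2 * e_i^2
Positive signature terms (e_i^2 = +1): (-5)^2 + (-5)^2 + 3^2 = 59
Negative signature terms (e_j^2 = -1): (-3)^2 = 9
v^2 = 59 - 9 = 50


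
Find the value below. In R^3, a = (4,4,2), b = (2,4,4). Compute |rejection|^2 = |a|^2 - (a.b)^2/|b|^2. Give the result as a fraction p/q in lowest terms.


|a|^2 = 4^2 + 4^2 + 2^2 = 36
|b|^2 = 2^2 + 4^2 + 4^2 = 36
a . b = 4*2 + 4*4 + 2*4 = 32
(a.b)^2 = 32^2 = 1024
|rej|^2 = 36 - 1024/36
= (1296 - 1024)/36
= 272/36
In lowest terms: 68/9


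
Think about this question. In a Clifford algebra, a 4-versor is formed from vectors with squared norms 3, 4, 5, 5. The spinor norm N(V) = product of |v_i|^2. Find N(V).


Spinor norm N(V) = |v1|^2 * |v2|^2 * ... * |v4|^2
= 3 * 4 * 5 * 5
Running product: 3, 12, 60, 300
N(V) = 300


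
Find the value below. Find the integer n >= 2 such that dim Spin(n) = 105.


dim Spin(n) = dim so(n) = n(n-1)/2.
Solve n(n-1)/2 = 105, i.e. n^2 - n - 210 = 0.
Discriminant = 1 + 8*105 = 841
n = (1 + sqrt(841))/2 = (1 + 29)/2 = 15


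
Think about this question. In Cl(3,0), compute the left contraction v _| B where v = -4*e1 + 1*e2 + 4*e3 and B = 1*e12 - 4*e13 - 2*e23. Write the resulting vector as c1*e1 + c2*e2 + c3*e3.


Left contraction v _| B = <vB>_1 (grade-1 part of the geometric product vB).
Using e1_|e12 = e2, e2_|e12 = -e1, e1_|e13 = e3, e3_|e13 = -e1, e2_|e23 = e3, e3_|e23 = -e2:
e1 coeff: -v2*b12 - v3*b13 = -(1)*(1) - (4)*(-4) = 15
e2 coeff: v1*b12 - v3*b23 = (-4)*(1) - (4)*(-2) = 4
e3 coeff: v1*b13 + v2*b23 = (-4)*(-4) + (1)*(-2) = 14
v _| B = 15*e1 + 4*e2 + 14*e3


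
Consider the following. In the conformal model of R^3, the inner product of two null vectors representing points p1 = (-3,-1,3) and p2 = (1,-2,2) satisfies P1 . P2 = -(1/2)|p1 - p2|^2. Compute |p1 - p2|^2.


p1 - p2 = (-4, 1, 1)
|p1 - p2|^2 = (-4)^2 + 1^2 + 1^2
= 16 + 1 + 1
= 18


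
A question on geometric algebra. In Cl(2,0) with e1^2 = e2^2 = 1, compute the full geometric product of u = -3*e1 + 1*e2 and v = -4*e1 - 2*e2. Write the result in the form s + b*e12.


Expand: (-3*e1 + 1*e2)(-4*e1 - 2*e2)
= (-3)*(-4)*e1e1 + (-3)*(-2)*e1e2 + 1*(-4)*e2e1 + 1*(-2)*e2e2
Using e1^2 = e2^2 = 1, e2e1 = -e1e2:
Scalar part s = (-3)*(-4) + 1*(-2) = 12 + (-2) = 10
Bivector part b = (-3)*(-2) - 1*(-4) = 6 - (-4) = 10
uv = 10 + 10*e12


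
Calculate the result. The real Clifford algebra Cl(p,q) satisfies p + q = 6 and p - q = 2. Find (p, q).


We need p + q = 6 and p - q = 2.
Adding: 2p = 6 + 2 = 8, so p = 4.
Then q = 6 - 4 = 2.
(p, q) = (4, 2)


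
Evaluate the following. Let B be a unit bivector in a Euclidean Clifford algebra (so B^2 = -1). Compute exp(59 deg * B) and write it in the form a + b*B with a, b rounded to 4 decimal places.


For a unit bivector B with B^2 = -1, the exponential series gives
e^(theta*B) = cos(theta) + sin(theta)*B (the GA analogue of Euler's formula).
theta = 59 degrees = 1.029744 rad
cos(59 deg) = 0.5150
sin(59 deg) = 0.8572
exp(theta*B) = 0.5150 + 0.8572*B


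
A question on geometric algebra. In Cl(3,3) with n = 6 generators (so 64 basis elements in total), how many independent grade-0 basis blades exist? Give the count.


Number of grade-k basis blades in Cl(p,q) with n = p + q is C(n, k).
n = 3 + 3 = 6
C(6, 0) = 6! / (0! * 6!)
= 720 / (1 * 720)
= 1


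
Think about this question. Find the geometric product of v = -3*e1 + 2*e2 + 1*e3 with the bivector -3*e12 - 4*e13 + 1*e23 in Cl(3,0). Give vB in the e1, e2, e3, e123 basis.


vB has grade-1 (vector) and grade-3 (trivector) parts: vB = (v _| B) + (v ^ B).
Vector part <vB>_1:
  e1: -v2*b12 - v3*b13 = -(2)*(-3) - (1)*(-4) = 10
  e2: v1*b12 - v3*b23 = (-3)*(-3) - (1)*(1) = 8
  e3: v1*b13 + v2*b23 = (-3)*(-4) + (2)*(1) = 14
Trivector part <vB>_3:
  e123: v1*b23 - v2*b13 + v3*b12 = (-3)*(1) - (2)*(-4) + (1)*(-3) = 2
vB = 10*e1 + 8*e2 + 14*e3 + 2*e123


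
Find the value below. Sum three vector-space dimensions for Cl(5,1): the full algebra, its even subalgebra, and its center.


n = 5 + 1 = 6
Total dim = 2^6 = 64
Even subalgebra dim = 2^5 = 32
n is even, so center dim = 1
Sum = 64 + 32 + 1 = 97


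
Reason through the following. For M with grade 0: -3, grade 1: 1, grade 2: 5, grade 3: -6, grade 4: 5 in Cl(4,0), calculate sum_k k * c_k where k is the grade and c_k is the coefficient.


Grade-weighted sum = sum of grade_k * coefficient_k
0*(-3) = 0
1*1 = 1
2*5 = 10
3*(-6) = -18
4*5 = 20
Total = 0 + 1 + 10 + (-18) + 20 = 13


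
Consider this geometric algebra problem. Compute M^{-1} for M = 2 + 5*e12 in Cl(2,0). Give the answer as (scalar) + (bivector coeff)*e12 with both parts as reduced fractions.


M = 2 + 5*e12, where e12^2 = -1.
Since M commutes with its reverse ~M = a - b*e12, M * ~M = a^2 - b^2*e12^2 = a^2 + b^2.
So M^{-1} = ~M / (a^2 + b^2) = (a - b*e12)/(a^2 + b^2).
a^2 + b^2 = 4 + 25 = 29
Scalar part = 2/29 = 2/29
Bivector coeff = -5/29 = -5/29
M^{-1} = 2/29 - 5/29*e12


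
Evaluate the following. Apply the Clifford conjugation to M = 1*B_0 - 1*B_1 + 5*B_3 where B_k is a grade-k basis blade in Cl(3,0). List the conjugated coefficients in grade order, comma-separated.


Clifford conjugate sign for grade k: (-1)^(k(k+1)/2)
Grade 0: (-1)^(0*1/2) = (-1)^0 = 1, coeff 1 -> 1
Grade 1: (-1)^(1*2/2) = (-1)^1 = -1, coeff -1 -> 1
Grade 3: (-1)^(3*4/2) = (-1)^6 = 1, coeff 5 -> 5
Conjugated coefficients: 1, 1, 5


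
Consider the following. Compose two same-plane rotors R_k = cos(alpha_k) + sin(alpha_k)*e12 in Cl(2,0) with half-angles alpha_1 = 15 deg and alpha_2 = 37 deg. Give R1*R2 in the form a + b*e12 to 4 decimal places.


Same-plane rotors commute and their half-angles add:
R1*R2 = cos(a1 + a2) + sin(a1 + a2)*e12.
a1 + a2 = 15 + 37 = 52 deg
cos(52 deg) = 0.6157
sin(52 deg) = 0.7880
R1*R2 = 0.6157 + 0.7880*e12


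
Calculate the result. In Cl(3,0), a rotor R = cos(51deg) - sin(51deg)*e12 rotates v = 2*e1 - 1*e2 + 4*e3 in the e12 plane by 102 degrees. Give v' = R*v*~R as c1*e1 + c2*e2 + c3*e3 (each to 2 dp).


Rotor R = cos(51deg) - sin(51deg)*e12
Rotation angle theta = 2 * 51 = 102 degrees in the e12 plane (e1 -> e2).
The component perpendicular to the plane (e3) is invariant: v'_3 = v3 = 4.00
cos(102deg) = -0.2079, sin(102deg) = 0.9781
v'_1 = v1*cos(theta) - v2*sin(theta) = 2*(-0.2079) - (-1)*0.9781 = 0.56
v'_2 = v1*sin(theta) + v2*cos(theta) = 2*0.9781 + (-1)*(-0.2079) = 2.16
v' = 0.56*e1 + 2.16*e2 + 4.00*e3


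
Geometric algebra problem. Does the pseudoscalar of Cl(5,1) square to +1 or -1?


The pseudoscalar I = e1...e_n (product of all n generators) of Cl(p,q) satisfies I^2 = (-1)^(q + n(n-1)/2).
p = 5, q = 1, n = p + q = 6
n(n-1)/2 = 6 * 5 / 2 = 15
Exponent = q + n(n-1)/2 = 1 + 15 = 16
I^2 = (-1)^16 = +1


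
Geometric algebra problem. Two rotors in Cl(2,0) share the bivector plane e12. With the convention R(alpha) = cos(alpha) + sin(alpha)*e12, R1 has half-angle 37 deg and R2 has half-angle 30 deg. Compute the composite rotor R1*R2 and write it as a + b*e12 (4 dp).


Same-plane rotors commute and their half-angles add:
R1*R2 = cos(a1 + a2) + sin(a1 + a2)*e12.
a1 + a2 = 37 + 30 = 67 deg
cos(67 deg) = 0.3907
sin(67 deg) = 0.9205
R1*R2 = 0.3907 + 0.9205*e12


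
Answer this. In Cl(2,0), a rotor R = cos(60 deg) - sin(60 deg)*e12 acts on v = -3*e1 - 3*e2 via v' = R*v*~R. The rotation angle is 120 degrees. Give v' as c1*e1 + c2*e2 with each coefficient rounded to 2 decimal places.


Rotor R = cos(60deg) - sin(60deg)*e12
Rotation angle theta = 2 * 60 = 120 degrees
v' = R*v*~R rotates v by theta.
cos(120deg) = -0.5000, sin(120deg) = 0.8660
v'_1 = -3*cos(120deg) - (-3)*sin(120deg)
= -3*(-0.5000) - (-3)*0.8660
= 4.10
v'_2 = -3*sin(120deg) + (-3)*cos(120deg)
= -3*0.8660 + (-3)*(-0.5000)
= -1.10
v' = 4.10*e1 - 1.10*e2


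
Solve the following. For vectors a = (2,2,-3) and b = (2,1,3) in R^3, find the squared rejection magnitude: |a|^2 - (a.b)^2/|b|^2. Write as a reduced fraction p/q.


|a|^2 = 2^2 + 2^2 + (-3)^2 = 17
|b|^2 = 2^2 + 1^2 + 3^2 = 14
a . b = 2*2 + 2*1 + (-3)*3 = -3
(a.b)^2 = (-3)^2 = 9
|rej|^2 = 17 - 9/14
= (238 - 9)/14
= 229/14
In lowest terms: 229/14


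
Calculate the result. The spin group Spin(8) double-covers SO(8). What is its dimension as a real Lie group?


Spin(n) double-covers SO(n); both have Lie algebra so(n) of dimension n(n-1)/2.
n = 8
n(n-1) = 8 * 7 = 56
dim Spin(8) = 56/2 = 28


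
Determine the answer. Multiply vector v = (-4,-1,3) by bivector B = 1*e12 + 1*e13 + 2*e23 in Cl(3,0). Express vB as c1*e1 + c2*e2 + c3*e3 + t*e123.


vB has grade-1 (vector) and grade-3 (trivector) parts: vB = (v _| B) + (v ^ B).
Vector part <vB>_1:
  e1: -v2*b12 - v3*b13 = -(-1)*(1) - (3)*(1) = -2
  e2: v1*b12 - v3*b23 = (-4)*(1) - (3)*(2) = -10
  e3: v1*b13 + v2*b23 = (-4)*(1) + (-1)*(2) = -6
Trivector part <vB>_3:
  e123: v1*b23 - v2*b13 + v3*b12 = (-4)*(2) - (-1)*(1) + (3)*(1) = -4
vB = -2*e1 - 10*e2 - 6*e3 - 4*e123


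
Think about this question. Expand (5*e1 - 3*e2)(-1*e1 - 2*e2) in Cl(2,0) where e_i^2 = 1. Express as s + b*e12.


Expand: (5*e1 - 3*e2)(-1*e1 - 2*e2)
= 5*(-1)*e1e1 + 5*(-2)*e1e2 + (-3)*(-1)*e2e1 + (-3)*(-2)*e2e2
Using e1^2 = e2^2 = 1, e2e1 = -e1e2:
Scalar part s = 5*(-1) + (-3)*(-2) = -5 + 6 = 1
Bivector part b = 5*(-2) - (-3)*(-1) = -10 - 3 = -13
uv = 1 - 13*e12


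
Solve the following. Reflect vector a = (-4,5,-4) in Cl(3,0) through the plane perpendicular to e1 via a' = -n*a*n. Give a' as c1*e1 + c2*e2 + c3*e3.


Reflection formula: a' = -n*a*n, with n = e1 (unit vector, n^2 = 1).
For reflection through hyperplane perp to e1:
The component along e1 flips sign, others stay.
a = (-4, 5, -4)
a' = (4, 5, -4)
a' = 4*e1 + 5*e2 - 4*e3


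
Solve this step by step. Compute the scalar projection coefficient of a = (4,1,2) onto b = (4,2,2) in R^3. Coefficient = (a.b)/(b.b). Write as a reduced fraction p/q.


Projection coefficient = (a . b) / (b . b)
a . b = 4*4 + 1*2 + 2*2
= 16 + 2 + 4 = 22
b . b = 4^2 + 2^2 + 2^2
= 16 + 4 + 4 = 24
Coefficient = 22/24
In lowest terms: 11/12


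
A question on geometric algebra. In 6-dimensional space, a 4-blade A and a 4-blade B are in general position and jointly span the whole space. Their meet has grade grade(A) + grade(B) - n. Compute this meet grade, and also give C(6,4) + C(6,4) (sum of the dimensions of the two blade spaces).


Meet grade = grade(A) + grade(B) - n
= 4 + 4 - 6 = 2
C(6,4) = 15
C(6,4) = 15
dim_A + dim_B = 15 + 15 = 30


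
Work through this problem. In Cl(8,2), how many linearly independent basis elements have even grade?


Even subalgebra dimension = 2^(n-1)
n = 8 + 2 = 10
2^(10 - 1) = 2^9 = 512
Verification: sum of C(10,k) for even k = 1 + 45 + 210 + 210 + 45 + 1 = 512
Result = 512


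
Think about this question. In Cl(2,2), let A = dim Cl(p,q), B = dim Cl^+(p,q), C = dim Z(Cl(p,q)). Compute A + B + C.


n = 2 + 2 = 4
Total dim = 2^4 = 16
Even subalgebra dim = 2^3 = 8
n is even, so center dim = 1
Sum = 16 + 8 + 1 = 25


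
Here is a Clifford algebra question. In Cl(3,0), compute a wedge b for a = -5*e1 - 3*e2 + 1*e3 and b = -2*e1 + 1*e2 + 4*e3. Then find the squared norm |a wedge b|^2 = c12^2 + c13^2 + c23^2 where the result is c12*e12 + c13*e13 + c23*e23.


a wedge b = (a1*b2 - a2*b1)*e12 + (a1*b3 - a3*b1)*e13 + (a2*b3 - a3*b2)*e23
e12 coeff: (-5)*1 - (-3)*(-2) = -5 - 6 = -11
e13 coeff: (-5)*4 - 1*(-2) = -20 - (-2) = -18
e23 coeff: (-3)*4 - 1*1 = -12 - 1 = -13
|a wedge b|^2 = (-11)^2 + (-18)^2 + (-13)^2
= 121 + 324 + 169
= 614
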